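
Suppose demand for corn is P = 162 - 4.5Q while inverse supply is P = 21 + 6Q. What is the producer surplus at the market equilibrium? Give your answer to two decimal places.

Set 162 - 4.5Q = 21 + 6Q, which gives 141 = 10.5Q, so Q* = 13.4286 and P* = 162 - 4.5(13.4286) = 101.5714.
The supply curve's price intercept is 21, so PS = (1/2)(Q*)(P* - 21) = (1/2)(13.4286)(80.5714) = 540.9796.

540.98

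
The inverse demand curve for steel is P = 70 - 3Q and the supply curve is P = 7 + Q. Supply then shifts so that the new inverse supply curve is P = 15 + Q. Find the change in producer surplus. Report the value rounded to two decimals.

Initial equilibrium: Q_0 = 15.75, P_0 = 22.75; CS_0 = (1/2)(15.75)(47.25) = 372.0938, PS_0 = (1/2)(15.75)(15.75) = 124.0312.
New equilibrium: 70 - 3Q = 15 + Q gives Q_1 = 13.75, P_1 = 28.75; CS_1 = 283.5938, PS_1 = 94.5312.
Change in producer surplus = 94.5312 - 124.0312 = -29.5.

-29.50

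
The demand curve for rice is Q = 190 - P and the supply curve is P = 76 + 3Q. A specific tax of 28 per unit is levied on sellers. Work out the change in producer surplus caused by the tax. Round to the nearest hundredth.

-525.00

Rewriting demand in inverse form: P = 190 - Q.
Pre-tax equilibrium: 190 - Q = 76 + 3Q gives Q* = 28.5, P* = 161.5.
With the tax, sellers need 28 more per unit: 190 - Q = 76 + 3Q + 28, so Q_t = 21.5. Buyers pay P_b = 168.5; sellers receive P_s = P_b - 28 = 140.5.
PS falls from (1/2)(28.5)(85.5) = 1218.375 to (1/2)(21.5)(64.5) = 693.375, a change of -525.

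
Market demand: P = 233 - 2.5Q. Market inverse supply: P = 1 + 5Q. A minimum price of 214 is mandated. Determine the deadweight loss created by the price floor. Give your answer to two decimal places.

2041.67

Free-market equilibrium: 233 - 2.5Q = 1 + 5Q gives Q* = 30.9333, P* = 155.6667.
At the floor price 214, quantity demanded is (233 - 214)/2.5 = 7.6; demand is the short side, so Q = 7.6 trades at P = 214.
At Q = 7.6 the demand price is 214 and the supply price is 39. Deadweight loss is the triangle between the curves from 7.6 to 30.9333: (1/2)(214 - 39)(30.9333 - 7.6) = 2041.6667.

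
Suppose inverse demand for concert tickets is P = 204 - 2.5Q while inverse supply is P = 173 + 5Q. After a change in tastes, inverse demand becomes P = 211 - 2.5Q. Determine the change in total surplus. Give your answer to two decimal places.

32.20

Initial equilibrium: Q_0 = 4.1333, P_0 = 193.6667; CS_0 = (1/2)(4.1333)(10.3333) = 21.3556, PS_0 = (1/2)(4.1333)(20.6667) = 42.7111.
New equilibrium: 211 - 2.5Q = 173 + 5Q gives Q_1 = 5.0667, P_1 = 198.3333; CS_1 = 32.0889, PS_1 = 64.1778.
Change in total surplus = (32.0889 + 64.1778) - (21.3556 + 42.7111) = 32.2.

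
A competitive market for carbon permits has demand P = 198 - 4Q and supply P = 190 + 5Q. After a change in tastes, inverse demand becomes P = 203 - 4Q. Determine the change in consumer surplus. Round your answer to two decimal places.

2.59

Initial equilibrium: Q_0 = 0.8889, P_0 = 194.4444; CS_0 = (1/2)(0.8889)(3.5556) = 1.5802, PS_0 = (1/2)(0.8889)(4.4444) = 1.9753.
New equilibrium: 203 - 4Q = 190 + 5Q gives Q_1 = 1.4444, P_1 = 197.2222; CS_1 = 4.1728, PS_1 = 5.216.
Change in consumer surplus = 4.1728 - 1.5802 = 2.5926.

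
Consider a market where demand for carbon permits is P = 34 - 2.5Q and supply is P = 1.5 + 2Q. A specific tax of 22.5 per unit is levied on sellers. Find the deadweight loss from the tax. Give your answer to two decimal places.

Without the tax, 34 - 2.5Q = 1.5 + 2Q so Q* = 7.2222 and P* = 15.9444.
With the tax, sellers need 22.5 more per unit: 34 - 2.5Q = 1.5 + 2Q + 22.5, so Q_t = 2.2222. Buyers pay P_b = 28.4444; sellers receive P_s = P_b - 22.5 = 5.9444.
The welfare triangle lost has base Q* - Q_t = 5 and height t = 22.5, so DWL = (1/2)(5)(22.5) = 56.25.

56.25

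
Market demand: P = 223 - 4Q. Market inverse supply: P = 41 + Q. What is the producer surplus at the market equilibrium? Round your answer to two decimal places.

Set 223 - 4Q = 41 + Q, which gives 182 = 5Q, so Q* = 36.4 and P* = 223 - 4(36.4) = 77.4.
PS is the area between P* and the supply curve from 0 to Q*: (1/2)(36.4)(36.4) = 662.48.

662.48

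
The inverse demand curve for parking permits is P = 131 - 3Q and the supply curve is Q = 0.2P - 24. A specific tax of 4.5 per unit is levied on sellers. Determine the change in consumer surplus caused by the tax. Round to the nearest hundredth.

-1.85

Rewriting supply in inverse form: P = 120 + 5Q.
Without the tax, 131 - 3Q = 120 + 5Q so Q* = 1.375 and P* = 126.875.
A tax on sellers shifts supply up by 4.5: 131 - 3Q = 120 + 5Q + 4.5, so Q_t = 0.8125. Buyers pay P_b = 128.5625; sellers receive P_s = P_b - 4.5 = 124.0625.
CS falls from (1/2)(1.375)(4.125) = 2.8359 to (1/2)(0.8125)(2.4375) = 0.9902, a change of -1.8457.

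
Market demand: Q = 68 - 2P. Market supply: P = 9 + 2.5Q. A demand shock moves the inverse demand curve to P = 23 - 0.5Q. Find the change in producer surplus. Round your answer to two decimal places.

-59.58

Rewriting demand in inverse form: P = 34 - 0.5Q.
Initial equilibrium: Q_0 = 8.3333, P_0 = 29.8333; CS_0 = (1/2)(8.3333)(4.1667) = 17.3611, PS_0 = (1/2)(8.3333)(20.8333) = 86.8056.
New equilibrium: 23 - 0.5Q = 9 + 2.5Q gives Q_1 = 4.6667, P_1 = 20.6667; CS_1 = 5.4444, PS_1 = 27.2222.
Change in producer surplus = 27.2222 - 86.8056 = -59.5833.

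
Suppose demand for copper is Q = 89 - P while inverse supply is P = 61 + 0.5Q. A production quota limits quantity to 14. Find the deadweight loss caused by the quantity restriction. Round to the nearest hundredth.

16.33

Rewriting demand in inverse form: P = 89 - Q.
Without the quota, 89 - Q = 61 + 0.5Q gives Q* = 18.6667.
At Q = 14 the demand price is 89 - (14) = 75 and the supply price is 61 + 0.5(14) = 68.
DWL = (1/2)(gap between curves at 14) x (Q* - 14) = (1/2)(7)(4.6667) = 16.3333.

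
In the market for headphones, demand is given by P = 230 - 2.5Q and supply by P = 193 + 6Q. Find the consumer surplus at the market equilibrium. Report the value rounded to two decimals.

Equilibrium: 230 - 2.5Q = 193 + 6Q, so Q* = 4.3529 and P* = 219.1176.
Consumer surplus is the triangle under demand above P*: (1/2)(4.3529)(230 - 219.1176) = (1/2)(4.3529)(10.8824) = 23.6851.

23.69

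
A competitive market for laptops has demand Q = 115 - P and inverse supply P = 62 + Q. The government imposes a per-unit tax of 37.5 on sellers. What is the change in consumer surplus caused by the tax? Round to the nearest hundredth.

-321.09

Rewriting demand in inverse form: P = 115 - Q.
Pre-tax equilibrium: 115 - Q = 62 + Q gives Q* = 26.5, P* = 88.5.
A tax on sellers shifts supply up by 37.5: 115 - Q = 62 + Q + 37.5, so Q_t = 7.75. Buyers pay P_b = 107.25; sellers receive P_s = P_b - 37.5 = 69.75.
CS falls from (1/2)(26.5)(26.5) = 351.125 to (1/2)(7.75)(7.75) = 30.0312, a change of -321.0938.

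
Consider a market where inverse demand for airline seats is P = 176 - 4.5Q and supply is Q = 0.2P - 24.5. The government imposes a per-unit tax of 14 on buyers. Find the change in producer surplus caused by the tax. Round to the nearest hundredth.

Rewriting supply in inverse form: P = 122.5 + 5Q.
Without the tax, 176 - 4.5Q = 122.5 + 5Q so Q* = 5.6316 and P* = 150.6579.
With the tax, buyers' net willingness to pay falls by 14: (176 - 14) - 4.5Q = 122.5 + 5Q, so Q_t = 4.1579. Buyers pay P_b = 157.2895; sellers receive P_s = P_b - 14 = 143.2895.
PS falls from (1/2)(5.6316)(28.1579) = 79.2867 to (1/2)(4.1579)(20.7895) = 43.2202, a change of -36.0665.

-36.07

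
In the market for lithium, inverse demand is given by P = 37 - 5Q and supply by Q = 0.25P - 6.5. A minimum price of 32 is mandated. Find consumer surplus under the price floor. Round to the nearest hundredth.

2.50

Rewriting supply in inverse form: P = 26 + 4Q.
Without the control, 37 - 5Q = 26 + 4Q so Q* = 1.2222 and P* = 30.8889.
At P = 32, buyers demand (37 - 32)/5 = 1 while sellers would supply more, so the quantity traded is 1 at price 32.
CS is the triangle under demand above 32: (1/2)(1)(37 - 32) = 2.5.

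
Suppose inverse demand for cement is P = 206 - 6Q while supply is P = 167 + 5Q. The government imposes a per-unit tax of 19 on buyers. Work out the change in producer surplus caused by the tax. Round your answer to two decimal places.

Without the tax, 206 - 6Q = 167 + 5Q so Q* = 3.5455 and P* = 184.7273.
A tax on buyers shifts demand down by 19: (206 - 19) - 6Q = 167 + 5Q, so Q_t = 1.8182. Buyers pay P_b = 195.0909; sellers receive P_s = P_b - 19 = 176.0909.
Producers lose the trapezoid between P_s and P* out to Q_t plus the triangle from Q_t to Q*: change in PS = 8.2645 - 31.4256 = -23.1612.

-23.16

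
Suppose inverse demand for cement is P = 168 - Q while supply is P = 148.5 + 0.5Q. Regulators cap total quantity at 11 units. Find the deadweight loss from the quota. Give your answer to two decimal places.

Unrestricted equilibrium: Q* = (168 - 148.5)/(1 + 0.5) = 13.
At Q = 11 the demand price is 168 - (11) = 157 and the supply price is 148.5 + 0.5(11) = 154.
DWL = (1/2)(gap between curves at 11) x (Q* - 11) = (1/2)(3)(2) = 3.

3.00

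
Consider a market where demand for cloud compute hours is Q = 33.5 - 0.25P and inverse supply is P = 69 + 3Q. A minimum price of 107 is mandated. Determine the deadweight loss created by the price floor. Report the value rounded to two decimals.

22.50

Rewriting demand in inverse form: P = 134 - 4Q.
Free-market equilibrium: 134 - 4Q = 69 + 3Q gives Q* = 9.2857, P* = 96.8571.
At P = 107, buyers demand (134 - 107)/4 = 6.75 while sellers would supply more, so the quantity traded is 6.75 at price 107.
The lost-trades triangle has base Q* - 6.75 = 2.5357 and height equal to the gap between the curves at Q = 6.75, which is 107 - 89.25 = 17.75. DWL = (1/2)(2.5357)(17.75) = 22.5045.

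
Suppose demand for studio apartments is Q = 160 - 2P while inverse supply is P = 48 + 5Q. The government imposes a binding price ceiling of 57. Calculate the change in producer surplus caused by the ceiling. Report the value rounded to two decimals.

Rewriting demand in inverse form: P = 80 - 0.5Q.
Free-market equilibrium: 80 - 0.5Q = 48 + 5Q gives Q* = 5.8182, P* = 77.0909.
At P = 57, sellers supply (57 - 48)/5 = 1.8 while buyers want more, so the quantity traded is 1.8 at price 57.
PS goes from (1/2)(5.8182)(29.0909) = 84.6281 to 8.1 (computed as (57 - 48)(1.8) - (1/2)(5)(1.8)^2), a change of -76.5281.

-76.53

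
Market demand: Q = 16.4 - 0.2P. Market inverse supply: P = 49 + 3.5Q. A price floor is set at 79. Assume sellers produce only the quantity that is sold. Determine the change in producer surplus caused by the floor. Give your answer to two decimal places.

-9.01

Rewriting demand in inverse form: P = 82 - 5Q.
Without the control, 82 - 5Q = 49 + 3.5Q so Q* = 3.8824 and P* = 62.5882.
At P = 79, buyers demand (82 - 79)/5 = 0.6 while sellers would supply more, so the quantity traded is 0.6 at price 79.
PS goes from (1/2)(3.8824)(13.5882) = 26.3772 to 17.37 (computed as (79 - 49)(0.6) - (1/2)(3.5)(0.6)^2), a change of -9.0072.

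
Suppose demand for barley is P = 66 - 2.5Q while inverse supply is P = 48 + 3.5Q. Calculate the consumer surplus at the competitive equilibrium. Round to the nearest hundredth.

11.25

Set 66 - 2.5Q = 48 + 3.5Q, which gives 18 = 6Q, so Q* = 3 and P* = 66 - 2.5(3) = 58.5.
The demand choke price is 66, so CS = (1/2)(Q*)(66 - P*) = (1/2)(3)(7.5) = 11.25.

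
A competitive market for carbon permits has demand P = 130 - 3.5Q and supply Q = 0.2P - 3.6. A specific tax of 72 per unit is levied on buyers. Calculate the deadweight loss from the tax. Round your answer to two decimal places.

304.94

Rewriting supply in inverse form: P = 18 + 5Q.
Pre-tax equilibrium: 130 - 3.5Q = 18 + 5Q gives Q* = 13.1765, P* = 83.8824.
With the tax, buyers' net willingness to pay falls by 72: (130 - 72) - 3.5Q = 18 + 5Q, so Q_t = 4.7059. Buyers pay P_b = 113.5294; sellers receive P_s = P_b - 72 = 41.5294.
The welfare triangle lost has base Q* - Q_t = 8.4706 and height t = 72, so DWL = (1/2)(8.4706)(72) = 304.9412.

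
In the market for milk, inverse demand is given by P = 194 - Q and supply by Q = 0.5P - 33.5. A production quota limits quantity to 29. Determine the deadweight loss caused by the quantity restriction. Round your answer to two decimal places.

266.67

Rewriting supply in inverse form: P = 67 + 2Q.
Without the quota, 194 - Q = 67 + 2Q gives Q* = 42.3333.
At Q = 29 the demand price is 194 - (29) = 165 and the supply price is 67 + 2(29) = 125.
DWL = (1/2)(gap between curves at 29) x (Q* - 29) = (1/2)(40)(13.3333) = 266.6667.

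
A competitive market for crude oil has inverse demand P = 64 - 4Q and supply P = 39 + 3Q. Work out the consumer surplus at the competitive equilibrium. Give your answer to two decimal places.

25.51

Setting demand equal to supply, 25 = 7Q, so Q* = 3.5714 and P* = 49.7143.
CS is the area between the demand curve and P* from 0 to Q*: (1/2)(3.5714)(14.2857) = 25.5102.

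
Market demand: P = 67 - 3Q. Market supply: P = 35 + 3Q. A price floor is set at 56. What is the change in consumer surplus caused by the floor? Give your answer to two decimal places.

Free-market equilibrium: 67 - 3Q = 35 + 3Q gives Q* = 5.3333, P* = 51.
At P = 56, buyers demand (67 - 56)/3 = 3.6667 while sellers would supply more, so the quantity traded is 3.6667 at price 56.
CS goes from (1/2)(5.3333)(16) = 42.6667 to 20.1667 (computed as (67 - 56)(3.6667) - (1/2)(3)(3.6667)^2), a change of -22.5.

-22.50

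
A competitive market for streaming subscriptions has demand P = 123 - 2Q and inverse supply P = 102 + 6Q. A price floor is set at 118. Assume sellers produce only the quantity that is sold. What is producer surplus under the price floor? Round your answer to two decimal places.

21.25

Free-market equilibrium: 123 - 2Q = 102 + 6Q gives Q* = 2.625, P* = 117.75.
At P = 118, buyers demand (123 - 118)/2 = 2.5 while sellers would supply more, so the quantity traded is 2.5 at price 118.
The supply price at Q = 2.5 is 117. PS is the trapezoid between 118 and supply over [0, 2.5]: (1/2)[(118 - 102) + (118 - 117)](2.5) = 21.25.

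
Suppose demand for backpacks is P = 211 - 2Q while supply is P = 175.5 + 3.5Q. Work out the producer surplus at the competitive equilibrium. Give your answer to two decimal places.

Equilibrium: 211 - 2Q = 175.5 + 3.5Q, so Q* = 6.4545 and P* = 198.0909.
Producer surplus is the triangle above supply below P*: (1/2)(6.4545)(198.0909 - 175.5) = (1/2)(6.4545)(22.5909) = 72.907.

72.91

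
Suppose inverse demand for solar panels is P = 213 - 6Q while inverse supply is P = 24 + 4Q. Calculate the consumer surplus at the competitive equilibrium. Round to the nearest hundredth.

Setting demand equal to supply, 189 = 10Q, so Q* = 18.9 and P* = 99.6.
The demand choke price is 213, so CS = (1/2)(Q*)(213 - P*) = (1/2)(18.9)(113.4) = 1071.63.

1071.63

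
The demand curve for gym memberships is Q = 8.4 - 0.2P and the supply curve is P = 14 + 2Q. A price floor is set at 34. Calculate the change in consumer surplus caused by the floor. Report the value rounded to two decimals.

-33.60

Rewriting demand in inverse form: P = 42 - 5Q.
Free-market equilibrium: 42 - 5Q = 14 + 2Q gives Q* = 4, P* = 22.
At the floor price 34, quantity demanded is (42 - 34)/5 = 1.6; demand is the short side, so Q = 1.6 trades at P = 34.
CS goes from (1/2)(4)(20) = 40 to 6.4 (computed as (42 - 34)(1.6) - (1/2)(5)(1.6)^2), a change of -33.6.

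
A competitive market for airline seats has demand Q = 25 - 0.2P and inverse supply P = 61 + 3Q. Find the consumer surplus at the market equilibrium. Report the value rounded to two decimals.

160.00

Rewriting demand in inverse form: P = 125 - 5Q.
Setting demand equal to supply, 64 = 8Q, so Q* = 8 and P* = 85.
The demand choke price is 125, so CS = (1/2)(Q*)(125 - P*) = (1/2)(8)(40) = 160.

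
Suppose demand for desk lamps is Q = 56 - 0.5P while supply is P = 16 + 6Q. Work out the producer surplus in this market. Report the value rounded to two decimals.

432.00

Rewriting demand in inverse form: P = 112 - 2Q.
Set 112 - 2Q = 16 + 6Q, which gives 96 = 8Q, so Q* = 12 and P* = 112 - 2(12) = 88.
Producer surplus is the triangle above supply below P*: (1/2)(12)(88 - 16) = (1/2)(12)(72) = 432.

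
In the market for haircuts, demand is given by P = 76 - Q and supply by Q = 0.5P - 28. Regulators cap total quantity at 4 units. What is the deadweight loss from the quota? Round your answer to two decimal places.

10.67

Rewriting supply in inverse form: P = 56 + 2Q.
Unrestricted equilibrium: Q* = (76 - 56)/(1 + 2) = 6.6667.
At Q = 4 the demand price is 76 - (4) = 72 and the supply price is 56 + 2(4) = 64.
DWL = (1/2)(gap between curves at 4) x (Q* - 4) = (1/2)(8)(2.6667) = 10.6667.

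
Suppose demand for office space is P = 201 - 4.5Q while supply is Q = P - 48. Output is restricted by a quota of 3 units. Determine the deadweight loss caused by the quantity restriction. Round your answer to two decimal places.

1693.84

Rewriting supply in inverse form: P = 48 + Q.
Unrestricted equilibrium: Q* = (201 - 48)/(4.5 + 1) = 27.8182.
At Q = 3 the demand price is 201 - 4.5(3) = 187.5 and the supply price is 48 + (3) = 51.
Deadweight loss is the triangle between the curves from 3 to 27.8182: (1/2)(187.5 - 51)(27.8182 - 3) = 1693.8409.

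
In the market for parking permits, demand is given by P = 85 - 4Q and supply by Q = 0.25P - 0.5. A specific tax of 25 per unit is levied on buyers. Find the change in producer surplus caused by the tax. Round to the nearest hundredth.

Rewriting supply in inverse form: P = 2 + 4Q.
Without the tax, 85 - 4Q = 2 + 4Q so Q* = 10.375 and P* = 43.5.
A tax on buyers shifts demand down by 25: (85 - 25) - 4Q = 2 + 4Q, so Q_t = 7.25. Buyers pay P_b = 56; sellers receive P_s = P_b - 25 = 31.
Producers lose the trapezoid between P_s and P* out to Q_t plus the triangle from Q_t to Q*: change in PS = 105.125 - 215.2812 = -110.1562.

-110.16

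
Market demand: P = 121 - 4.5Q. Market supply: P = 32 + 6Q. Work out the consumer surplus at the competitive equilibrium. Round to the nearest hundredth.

161.65

Set 121 - 4.5Q = 32 + 6Q, which gives 89 = 10.5Q, so Q* = 8.4762 and P* = 121 - 4.5(8.4762) = 82.8571.
Consumer surplus is the triangle under demand above P*: (1/2)(8.4762)(121 - 82.8571) = (1/2)(8.4762)(38.1429) = 161.6531.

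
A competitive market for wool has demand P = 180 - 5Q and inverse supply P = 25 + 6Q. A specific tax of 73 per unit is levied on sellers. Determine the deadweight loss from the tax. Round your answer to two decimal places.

242.23

Without the tax, 180 - 5Q = 25 + 6Q so Q* = 14.0909 and P* = 109.5455.
With the tax, sellers need 73 more per unit: 180 - 5Q = 25 + 6Q + 73, so Q_t = 7.4545. Buyers pay P_b = 142.7273; sellers receive P_s = P_b - 73 = 69.7273.
The welfare triangle lost has base Q* - Q_t = 6.6364 and height t = 73, so DWL = (1/2)(6.6364)(73) = 242.2273.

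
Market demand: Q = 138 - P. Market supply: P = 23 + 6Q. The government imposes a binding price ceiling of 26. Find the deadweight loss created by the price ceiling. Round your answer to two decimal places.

888.02

Rewriting demand in inverse form: P = 138 - Q.
Free-market equilibrium: 138 - Q = 23 + 6Q gives Q* = 16.4286, P* = 121.5714.
At the ceiling price 26, quantity supplied is (26 - 23)/6 = 0.5; supply is the short side, so Q = 0.5 trades at P = 26.
The lost-trades triangle has base Q* - 0.5 = 15.9286 and height equal to the gap between the curves at Q = 0.5, which is 137.5 - 26 = 111.5. DWL = (1/2)(15.9286)(111.5) = 888.0179.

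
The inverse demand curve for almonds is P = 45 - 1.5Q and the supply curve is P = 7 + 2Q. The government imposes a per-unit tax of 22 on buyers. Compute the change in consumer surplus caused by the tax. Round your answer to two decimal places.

Pre-tax equilibrium: 45 - 1.5Q = 7 + 2Q gives Q* = 10.8571, P* = 28.7143.
With the tax, buyers' net willingness to pay falls by 22: (45 - 22) - 1.5Q = 7 + 2Q, so Q_t = 4.5714. Buyers pay P_b = 38.1429; sellers receive P_s = P_b - 22 = 16.1429.
CS falls from (1/2)(10.8571)(16.2857) = 88.4082 to (1/2)(4.5714)(6.8571) = 15.6735, a change of -72.7347.

-72.73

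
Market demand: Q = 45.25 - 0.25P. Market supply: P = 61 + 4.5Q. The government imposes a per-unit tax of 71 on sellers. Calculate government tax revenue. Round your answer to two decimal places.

409.29

Rewriting demand in inverse form: P = 181 - 4Q.
Pre-tax equilibrium: 181 - 4Q = 61 + 4.5Q gives Q* = 14.1176, P* = 124.5294.
With the tax, sellers need 71 more per unit: 181 - 4Q = 61 + 4.5Q + 71, so Q_t = 5.7647. Buyers pay P_b = 157.9412; sellers receive P_s = P_b - 71 = 86.9412.
Revenue is the tax times quantity traded: 71 x 5.7647 = 409.2941.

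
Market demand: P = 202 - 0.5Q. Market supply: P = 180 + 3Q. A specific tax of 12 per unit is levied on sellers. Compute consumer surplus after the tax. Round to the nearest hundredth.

Pre-tax equilibrium: 202 - 0.5Q = 180 + 3Q gives Q* = 6.2857, P* = 198.8571.
A tax on sellers shifts supply up by 12: 202 - 0.5Q = 180 + 3Q + 12, so Q_t = 2.8571. Buyers pay P_b = 200.5714; sellers receive P_s = P_b - 12 = 188.5714.
Consumer surplus is the triangle under demand above P_b: (1/2)(2.8571)(202 - 200.5714) = 2.0408.

2.04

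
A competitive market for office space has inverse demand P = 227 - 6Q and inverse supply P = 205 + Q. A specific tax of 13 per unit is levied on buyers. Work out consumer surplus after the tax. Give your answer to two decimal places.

Without the tax, 227 - 6Q = 205 + Q so Q* = 3.1429 and P* = 208.1429.
A tax on buyers shifts demand down by 13: (227 - 13) - 6Q = 205 + Q, so Q_t = 1.2857. Buyers pay P_b = 219.2857; sellers receive P_s = P_b - 13 = 206.2857.
CS = (1/2)(Q_t)(227 - P_b) = (1/2)(1.2857)(7.7143) = 4.9592.

4.96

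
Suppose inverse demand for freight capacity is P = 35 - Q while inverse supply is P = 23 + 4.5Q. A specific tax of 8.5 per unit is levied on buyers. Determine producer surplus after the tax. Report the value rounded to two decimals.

0.91

Without the tax, 35 - Q = 23 + 4.5Q so Q* = 2.1818 and P* = 32.8182.
A tax on buyers shifts demand down by 8.5: (35 - 8.5) - Q = 23 + 4.5Q, so Q_t = 0.6364. Buyers pay P_b = 34.3636; sellers receive P_s = P_b - 8.5 = 25.8636.
PS = (1/2)(Q_t)(P_s - 23) = (1/2)(0.6364)(2.8636) = 0.9112.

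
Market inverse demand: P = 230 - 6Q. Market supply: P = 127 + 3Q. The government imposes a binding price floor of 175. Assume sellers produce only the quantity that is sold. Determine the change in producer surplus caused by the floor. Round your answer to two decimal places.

117.50

Free-market equilibrium: 230 - 6Q = 127 + 3Q gives Q* = 11.4444, P* = 161.3333.
At P = 175, buyers demand (230 - 175)/6 = 9.1667 while sellers would supply more, so the quantity traded is 9.1667 at price 175.
PS goes from (1/2)(11.4444)(34.3333) = 196.463 to 313.9583 (computed as (175 - 127)(9.1667) - (1/2)(3)(9.1667)^2), a change of 117.4954.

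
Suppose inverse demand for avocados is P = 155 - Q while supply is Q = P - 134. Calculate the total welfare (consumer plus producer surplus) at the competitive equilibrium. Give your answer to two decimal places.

Rewriting supply in inverse form: P = 134 + Q.
Setting demand equal to supply, 21 = 2Q, so Q* = 10.5 and P* = 144.5.
CS = (1/2)(10.5)(10.5) = 55.125 and PS = (1/2)(10.5)(10.5) = 55.125, so total surplus = 110.25.

110.25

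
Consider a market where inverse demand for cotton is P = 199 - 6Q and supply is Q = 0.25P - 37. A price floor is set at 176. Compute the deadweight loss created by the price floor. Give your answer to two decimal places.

8.02

Rewriting supply in inverse form: P = 148 + 4Q.
Without the control, 199 - 6Q = 148 + 4Q so Q* = 5.1 and P* = 168.4.
At the floor price 176, quantity demanded is (199 - 176)/6 = 3.8333; demand is the short side, so Q = 3.8333 trades at P = 176.
At Q = 3.8333 the demand price is 176 and the supply price is 163.3333. Deadweight loss is the triangle between the curves from 3.8333 to 5.1: (1/2)(176 - 163.3333)(5.1 - 3.8333) = 8.0222.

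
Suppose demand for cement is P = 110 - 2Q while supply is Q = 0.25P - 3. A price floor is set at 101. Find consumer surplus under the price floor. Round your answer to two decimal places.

Rewriting supply in inverse form: P = 12 + 4Q.
Without the control, 110 - 2Q = 12 + 4Q so Q* = 16.3333 and P* = 77.3333.
At the floor price 101, quantity demanded is (110 - 101)/2 = 4.5; demand is the short side, so Q = 4.5 trades at P = 101.
CS is the triangle under demand above 101: (1/2)(4.5)(110 - 101) = 20.25.

20.25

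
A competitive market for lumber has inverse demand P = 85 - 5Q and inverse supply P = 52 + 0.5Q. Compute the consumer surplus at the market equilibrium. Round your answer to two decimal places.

Setting demand equal to supply, 33 = 5.5Q, so Q* = 6 and P* = 55.
Consumer surplus is the triangle under demand above P*: (1/2)(6)(85 - 55) = (1/2)(6)(30) = 90.

90.00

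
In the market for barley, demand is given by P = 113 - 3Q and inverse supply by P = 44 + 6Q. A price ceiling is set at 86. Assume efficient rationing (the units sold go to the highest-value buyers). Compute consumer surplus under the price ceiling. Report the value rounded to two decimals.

Free-market equilibrium: 113 - 3Q = 44 + 6Q gives Q* = 7.6667, P* = 90.
At the ceiling price 86, quantity supplied is (86 - 44)/6 = 7; supply is the short side, so Q = 7 trades at P = 86.
The demand price at Q = 7 is 92. CS is the trapezoid between demand and 86 over [0, 7]: (1/2)[(113 - 86) + (92 - 86)](7) = 115.5.

115.50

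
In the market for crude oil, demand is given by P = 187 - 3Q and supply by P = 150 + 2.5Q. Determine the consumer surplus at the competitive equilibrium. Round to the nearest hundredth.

Equilibrium: 187 - 3Q = 150 + 2.5Q, so Q* = 6.7273 and P* = 166.8182.
Consumer surplus is the triangle under demand above P*: (1/2)(6.7273)(187 - 166.8182) = (1/2)(6.7273)(20.1818) = 67.8843.

67.88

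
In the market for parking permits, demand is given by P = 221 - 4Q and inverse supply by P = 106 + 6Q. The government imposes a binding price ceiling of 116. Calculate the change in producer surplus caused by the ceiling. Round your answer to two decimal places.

-388.42

Without the control, 221 - 4Q = 106 + 6Q so Q* = 11.5 and P* = 175.
At the ceiling price 116, quantity supplied is (116 - 106)/6 = 1.6667; supply is the short side, so Q = 1.6667 trades at P = 116.
PS goes from (1/2)(11.5)(69) = 396.75 to 8.3333 (computed as (116 - 106)(1.6667) - (1/2)(6)(1.6667)^2), a change of -388.4167.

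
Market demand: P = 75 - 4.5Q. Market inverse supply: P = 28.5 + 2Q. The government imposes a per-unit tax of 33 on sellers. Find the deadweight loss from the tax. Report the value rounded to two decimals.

Without the tax, 75 - 4.5Q = 28.5 + 2Q so Q* = 7.1538 and P* = 42.8077.
A tax on sellers shifts supply up by 33: 75 - 4.5Q = 28.5 + 2Q + 33, so Q_t = 2.0769. Buyers pay P_b = 65.6538; sellers receive P_s = P_b - 33 = 32.6538.
The welfare triangle lost has base Q* - Q_t = 5.0769 and height t = 33, so DWL = (1/2)(5.0769)(33) = 83.7692.

83.77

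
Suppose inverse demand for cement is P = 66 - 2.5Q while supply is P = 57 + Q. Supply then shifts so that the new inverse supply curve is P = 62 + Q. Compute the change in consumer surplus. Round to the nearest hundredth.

Initial equilibrium: Q_0 = 2.5714, P_0 = 59.5714; CS_0 = (1/2)(2.5714)(6.4286) = 8.2653, PS_0 = (1/2)(2.5714)(2.5714) = 3.3061.
New equilibrium: 66 - 2.5Q = 62 + Q gives Q_1 = 1.1429, P_1 = 63.1429; CS_1 = 1.6327, PS_1 = 0.6531.
Change in consumer surplus = 1.6327 - 8.2653 = -6.6327.

-6.63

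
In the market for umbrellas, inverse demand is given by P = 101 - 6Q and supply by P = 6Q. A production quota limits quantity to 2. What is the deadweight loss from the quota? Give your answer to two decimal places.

Unrestricted equilibrium: Q* = (101 - 0)/(6 + 6) = 8.4167.
At Q = 2 the demand price is 101 - 6(2) = 89 and the supply price is 0 + 6(2) = 12.
Deadweight loss is the triangle between the curves from 2 to 8.4167: (1/2)(89 - 12)(8.4167 - 2) = 247.0417.

247.04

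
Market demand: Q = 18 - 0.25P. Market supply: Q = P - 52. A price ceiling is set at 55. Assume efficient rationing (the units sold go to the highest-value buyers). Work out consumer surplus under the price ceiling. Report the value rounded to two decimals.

Rewriting demand in inverse form: P = 72 - 4Q.
Rewriting supply in inverse form: P = 52 + Q.
Without the control, 72 - 4Q = 52 + Q so Q* = 4 and P* = 56.
At P = 55, sellers supply (55 - 52)/1 = 3 while buyers want more, so the quantity traded is 3 at price 55.
The demand price at Q = 3 is 60. CS is the trapezoid between demand and 55 over [0, 3]: (1/2)[(72 - 55) + (60 - 55)](3) = 33.

33.00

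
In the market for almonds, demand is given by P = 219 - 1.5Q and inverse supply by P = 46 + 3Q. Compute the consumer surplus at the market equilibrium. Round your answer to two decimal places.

1108.48

Setting demand equal to supply, 173 = 4.5Q, so Q* = 38.4444 and P* = 161.3333.
CS is the area between the demand curve and P* from 0 to Q*: (1/2)(38.4444)(57.6667) = 1108.4815.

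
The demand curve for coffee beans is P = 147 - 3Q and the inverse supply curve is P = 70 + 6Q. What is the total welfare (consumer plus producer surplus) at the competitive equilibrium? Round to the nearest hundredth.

Setting demand equal to supply, 77 = 9Q, so Q* = 8.5556 and P* = 121.3333.
Total surplus is the full triangle between the curves from 0 to Q*: (1/2)(8.5556)(147 - 70) = 329.3889.

329.39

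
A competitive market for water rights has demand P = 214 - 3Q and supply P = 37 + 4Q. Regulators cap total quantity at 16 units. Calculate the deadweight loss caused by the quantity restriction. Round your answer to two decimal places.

Unrestricted equilibrium: Q* = (214 - 37)/(3 + 4) = 25.2857.
At Q = 16 the demand price is 214 - 3(16) = 166 and the supply price is 37 + 4(16) = 101.
DWL = (1/2)(gap between curves at 16) x (Q* - 16) = (1/2)(65)(9.2857) = 301.7857.

301.79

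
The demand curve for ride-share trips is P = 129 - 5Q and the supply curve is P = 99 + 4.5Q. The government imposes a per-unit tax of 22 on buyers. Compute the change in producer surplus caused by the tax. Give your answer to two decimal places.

Without the tax, 129 - 5Q = 99 + 4.5Q so Q* = 3.1579 and P* = 113.2105.
With the tax, buyers' net willingness to pay falls by 22: (129 - 22) - 5Q = 99 + 4.5Q, so Q_t = 0.8421. Buyers pay P_b = 124.7895; sellers receive P_s = P_b - 22 = 102.7895.
Producers lose the trapezoid between P_s and P* out to Q_t plus the triangle from Q_t to Q*: change in PS = 1.5956 - 22.4377 = -20.8421.

-20.84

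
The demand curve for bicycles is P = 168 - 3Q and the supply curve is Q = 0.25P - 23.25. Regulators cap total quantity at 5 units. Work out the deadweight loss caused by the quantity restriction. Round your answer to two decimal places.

Rewriting supply in inverse form: P = 93 + 4Q.
Unrestricted equilibrium: Q* = (168 - 93)/(3 + 4) = 10.7143.
At Q = 5 the demand price is 168 - 3(5) = 153 and the supply price is 93 + 4(5) = 113.
DWL = (1/2)(gap between curves at 5) x (Q* - 5) = (1/2)(40)(5.7143) = 114.2857.

114.29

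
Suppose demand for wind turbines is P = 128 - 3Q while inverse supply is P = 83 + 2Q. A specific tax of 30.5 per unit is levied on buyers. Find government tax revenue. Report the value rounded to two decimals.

Without the tax, 128 - 3Q = 83 + 2Q so Q* = 9 and P* = 101.
A tax on buyers shifts demand down by 30.5: (128 - 30.5) - 3Q = 83 + 2Q, so Q_t = 2.9. Buyers pay P_b = 119.3; sellers receive P_s = P_b - 30.5 = 88.8.
Revenue is the tax times quantity traded: 30.5 x 2.9 = 88.45.

88.45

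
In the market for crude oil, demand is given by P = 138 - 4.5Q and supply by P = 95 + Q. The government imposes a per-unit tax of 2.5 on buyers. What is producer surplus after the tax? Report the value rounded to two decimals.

27.11

Pre-tax equilibrium: 138 - 4.5Q = 95 + Q gives Q* = 7.8182, P* = 102.8182.
A tax on buyers shifts demand down by 2.5: (138 - 2.5) - 4.5Q = 95 + Q, so Q_t = 7.3636. Buyers pay P_b = 104.8636; sellers receive P_s = P_b - 2.5 = 102.3636.
PS = (1/2)(Q_t)(P_s - 95) = (1/2)(7.3636)(7.3636) = 27.1116.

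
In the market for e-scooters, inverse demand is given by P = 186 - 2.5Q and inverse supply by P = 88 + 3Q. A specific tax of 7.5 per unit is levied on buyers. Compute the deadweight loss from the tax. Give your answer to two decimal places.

5.11

Pre-tax equilibrium: 186 - 2.5Q = 88 + 3Q gives Q* = 17.8182, P* = 141.4545.
With the tax, buyers' net willingness to pay falls by 7.5: (186 - 7.5) - 2.5Q = 88 + 3Q, so Q_t = 16.4545. Buyers pay P_b = 144.8636; sellers receive P_s = P_b - 7.5 = 137.3636.
The welfare triangle lost has base Q* - Q_t = 1.3636 and height t = 7.5, so DWL = (1/2)(1.3636)(7.5) = 5.1136.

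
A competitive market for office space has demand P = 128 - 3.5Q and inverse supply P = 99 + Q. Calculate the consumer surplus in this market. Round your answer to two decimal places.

Setting demand equal to supply, 29 = 4.5Q, so Q* = 6.4444 and P* = 105.4444.
CS is the area between the demand curve and P* from 0 to Q*: (1/2)(6.4444)(22.5556) = 72.679.

72.68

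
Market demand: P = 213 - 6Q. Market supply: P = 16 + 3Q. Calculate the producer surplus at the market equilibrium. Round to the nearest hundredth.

718.69

Equilibrium: 213 - 6Q = 16 + 3Q, so Q* = 21.8889 and P* = 81.6667.
PS is the area between P* and the supply curve from 0 to Q*: (1/2)(21.8889)(65.6667) = 718.6852.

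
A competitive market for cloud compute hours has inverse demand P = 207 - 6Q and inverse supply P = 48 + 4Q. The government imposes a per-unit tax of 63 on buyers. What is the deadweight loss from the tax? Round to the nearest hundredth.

198.45

Pre-tax equilibrium: 207 - 6Q = 48 + 4Q gives Q* = 15.9, P* = 111.6.
With the tax, buyers' net willingness to pay falls by 63: (207 - 63) - 6Q = 48 + 4Q, so Q_t = 9.6. Buyers pay P_b = 149.4; sellers receive P_s = P_b - 63 = 86.4.
Deadweight loss is the triangle between the curves from Q_t to Q*: (1/2)(15.9 - 9.6)(63) = 198.45.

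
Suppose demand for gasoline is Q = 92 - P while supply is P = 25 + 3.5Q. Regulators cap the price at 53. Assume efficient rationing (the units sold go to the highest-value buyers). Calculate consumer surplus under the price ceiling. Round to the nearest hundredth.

280.00

Rewriting demand in inverse form: P = 92 - Q.
Without the control, 92 - Q = 25 + 3.5Q so Q* = 14.8889 and P* = 77.1111.
At the ceiling price 53, quantity supplied is (53 - 25)/3.5 = 8; supply is the short side, so Q = 8 trades at P = 53.
The demand price at Q = 8 is 84. CS is the trapezoid between demand and 53 over [0, 8]: (1/2)[(92 - 53) + (84 - 53)](8) = 280.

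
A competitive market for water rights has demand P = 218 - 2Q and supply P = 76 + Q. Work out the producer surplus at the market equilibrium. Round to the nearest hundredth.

Setting demand equal to supply, 142 = 3Q, so Q* = 47.3333 and P* = 123.3333.
The supply curve's price intercept is 76, so PS = (1/2)(Q*)(P* - 76) = (1/2)(47.3333)(47.3333) = 1120.2222.

1120.22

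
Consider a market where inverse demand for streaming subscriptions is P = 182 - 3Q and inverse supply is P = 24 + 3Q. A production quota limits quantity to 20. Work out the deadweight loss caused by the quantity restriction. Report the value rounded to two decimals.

Without the quota, 182 - 3Q = 24 + 3Q gives Q* = 26.3333.
At Q = 20 the demand price is 182 - 3(20) = 122 and the supply price is 24 + 3(20) = 84.
DWL = (1/2)(gap between curves at 20) x (Q* - 20) = (1/2)(38)(6.3333) = 120.3333.

120.33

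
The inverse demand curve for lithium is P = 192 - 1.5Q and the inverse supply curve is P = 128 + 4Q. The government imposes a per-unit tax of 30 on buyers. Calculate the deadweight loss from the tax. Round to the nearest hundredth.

81.82

Without the tax, 192 - 1.5Q = 128 + 4Q so Q* = 11.6364 and P* = 174.5455.
A tax on buyers shifts demand down by 30: (192 - 30) - 1.5Q = 128 + 4Q, so Q_t = 6.1818. Buyers pay P_b = 182.7273; sellers receive P_s = P_b - 30 = 152.7273.
Deadweight loss is the triangle between the curves from Q_t to Q*: (1/2)(11.6364 - 6.1818)(30) = 81.8182.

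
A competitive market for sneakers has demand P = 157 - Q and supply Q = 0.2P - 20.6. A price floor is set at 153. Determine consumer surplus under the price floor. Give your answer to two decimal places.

Rewriting supply in inverse form: P = 103 + 5Q.
Free-market equilibrium: 157 - Q = 103 + 5Q gives Q* = 9, P* = 148.
At P = 153, buyers demand (157 - 153)/1 = 4 while sellers would supply more, so the quantity traded is 4 at price 153.
CS is the triangle under demand above 153: (1/2)(4)(157 - 153) = 8.

8.00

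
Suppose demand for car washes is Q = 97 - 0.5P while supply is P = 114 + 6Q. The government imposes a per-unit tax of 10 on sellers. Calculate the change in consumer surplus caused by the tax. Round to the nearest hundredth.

Rewriting demand in inverse form: P = 194 - 2Q.
Pre-tax equilibrium: 194 - 2Q = 114 + 6Q gives Q* = 10, P* = 174.
A tax on sellers shifts supply up by 10: 194 - 2Q = 114 + 6Q + 10, so Q_t = 8.75. Buyers pay P_b = 176.5; sellers receive P_s = P_b - 10 = 166.5.
Consumers lose the trapezoid between P* and P_b out to Q_t plus the triangle from Q_t to Q*: change in CS = 76.5625 - 100 = -23.4375.

-23.44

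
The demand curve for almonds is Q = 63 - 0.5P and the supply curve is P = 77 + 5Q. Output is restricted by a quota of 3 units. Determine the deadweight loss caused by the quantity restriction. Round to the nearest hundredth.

Rewriting demand in inverse form: P = 126 - 2Q.
Without the quota, 126 - 2Q = 77 + 5Q gives Q* = 7.
At Q = 3 the demand price is 126 - 2(3) = 120 and the supply price is 77 + 5(3) = 92.
DWL = (1/2)(gap between curves at 3) x (Q* - 3) = (1/2)(28)(4) = 56.

56.00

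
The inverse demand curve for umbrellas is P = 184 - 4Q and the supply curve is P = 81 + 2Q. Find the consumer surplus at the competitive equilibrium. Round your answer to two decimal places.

Equilibrium: 184 - 4Q = 81 + 2Q, so Q* = 17.1667 and P* = 115.3333.
The demand choke price is 184, so CS = (1/2)(Q*)(184 - P*) = (1/2)(17.1667)(68.6667) = 589.3889.

589.39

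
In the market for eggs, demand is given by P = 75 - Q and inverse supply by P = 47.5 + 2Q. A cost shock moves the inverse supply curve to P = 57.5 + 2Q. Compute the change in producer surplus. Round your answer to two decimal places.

Initial equilibrium: Q_0 = 9.1667, P_0 = 65.8333; CS_0 = (1/2)(9.1667)(9.1667) = 42.0139, PS_0 = (1/2)(9.1667)(18.3333) = 84.0278.
New equilibrium: 75 - Q = 57.5 + 2Q gives Q_1 = 5.8333, P_1 = 69.1667; CS_1 = 17.0139, PS_1 = 34.0278.
Change in producer surplus = 34.0278 - 84.0278 = -50.

-50.00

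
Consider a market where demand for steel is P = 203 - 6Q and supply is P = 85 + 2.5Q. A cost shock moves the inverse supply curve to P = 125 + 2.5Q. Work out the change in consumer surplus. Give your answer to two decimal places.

-325.54

Initial equilibrium: Q_0 = 13.8824, P_0 = 119.7059; CS_0 = (1/2)(13.8824)(83.2941) = 578.1592, PS_0 = (1/2)(13.8824)(34.7059) = 240.8997.
New equilibrium: 203 - 6Q = 125 + 2.5Q gives Q_1 = 9.1765, P_1 = 147.9412; CS_1 = 252.6228, PS_1 = 105.2595.
Change in consumer surplus = 252.6228 - 578.1592 = -325.5363.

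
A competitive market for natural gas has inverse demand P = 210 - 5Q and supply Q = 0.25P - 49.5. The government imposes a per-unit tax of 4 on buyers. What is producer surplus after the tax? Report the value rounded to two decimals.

Rewriting supply in inverse form: P = 198 + 4Q.
Without the tax, 210 - 5Q = 198 + 4Q so Q* = 1.3333 and P* = 203.3333.
A tax on buyers shifts demand down by 4: (210 - 4) - 5Q = 198 + 4Q, so Q_t = 0.8889. Buyers pay P_b = 205.5556; sellers receive P_s = P_b - 4 = 201.5556.
Producer surplus is the triangle above supply below P_s: (1/2)(0.8889)(201.5556 - 198) = 1.5802.

1.58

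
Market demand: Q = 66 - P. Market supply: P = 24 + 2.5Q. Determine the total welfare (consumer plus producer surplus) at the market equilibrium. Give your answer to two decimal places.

Rewriting demand in inverse form: P = 66 - Q.
Set 66 - Q = 24 + 2.5Q, which gives 42 = 3.5Q, so Q* = 12 and P* = 66 - (12) = 54.
CS = (1/2)(12)(12) = 72 and PS = (1/2)(12)(30) = 180, so total surplus = 252.

252.00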